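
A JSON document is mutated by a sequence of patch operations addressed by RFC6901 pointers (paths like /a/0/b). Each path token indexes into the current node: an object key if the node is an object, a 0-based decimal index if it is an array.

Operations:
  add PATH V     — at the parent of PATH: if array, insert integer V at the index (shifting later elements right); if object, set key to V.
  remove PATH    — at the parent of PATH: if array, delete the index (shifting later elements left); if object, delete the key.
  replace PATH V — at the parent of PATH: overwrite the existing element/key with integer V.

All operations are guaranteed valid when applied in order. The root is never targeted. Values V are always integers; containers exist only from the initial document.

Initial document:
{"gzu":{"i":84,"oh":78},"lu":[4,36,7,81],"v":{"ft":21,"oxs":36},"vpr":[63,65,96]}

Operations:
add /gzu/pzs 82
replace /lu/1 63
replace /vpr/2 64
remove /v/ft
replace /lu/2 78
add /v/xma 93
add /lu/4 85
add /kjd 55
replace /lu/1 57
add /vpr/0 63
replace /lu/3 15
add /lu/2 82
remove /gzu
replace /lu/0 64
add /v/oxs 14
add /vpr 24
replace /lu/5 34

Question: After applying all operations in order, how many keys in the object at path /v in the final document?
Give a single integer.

Answer: 2

Derivation:
After op 1 (add /gzu/pzs 82): {"gzu":{"i":84,"oh":78,"pzs":82},"lu":[4,36,7,81],"v":{"ft":21,"oxs":36},"vpr":[63,65,96]}
After op 2 (replace /lu/1 63): {"gzu":{"i":84,"oh":78,"pzs":82},"lu":[4,63,7,81],"v":{"ft":21,"oxs":36},"vpr":[63,65,96]}
After op 3 (replace /vpr/2 64): {"gzu":{"i":84,"oh":78,"pzs":82},"lu":[4,63,7,81],"v":{"ft":21,"oxs":36},"vpr":[63,65,64]}
After op 4 (remove /v/ft): {"gzu":{"i":84,"oh":78,"pzs":82},"lu":[4,63,7,81],"v":{"oxs":36},"vpr":[63,65,64]}
After op 5 (replace /lu/2 78): {"gzu":{"i":84,"oh":78,"pzs":82},"lu":[4,63,78,81],"v":{"oxs":36},"vpr":[63,65,64]}
After op 6 (add /v/xma 93): {"gzu":{"i":84,"oh":78,"pzs":82},"lu":[4,63,78,81],"v":{"oxs":36,"xma":93},"vpr":[63,65,64]}
After op 7 (add /lu/4 85): {"gzu":{"i":84,"oh":78,"pzs":82},"lu":[4,63,78,81,85],"v":{"oxs":36,"xma":93},"vpr":[63,65,64]}
After op 8 (add /kjd 55): {"gzu":{"i":84,"oh":78,"pzs":82},"kjd":55,"lu":[4,63,78,81,85],"v":{"oxs":36,"xma":93},"vpr":[63,65,64]}
After op 9 (replace /lu/1 57): {"gzu":{"i":84,"oh":78,"pzs":82},"kjd":55,"lu":[4,57,78,81,85],"v":{"oxs":36,"xma":93},"vpr":[63,65,64]}
After op 10 (add /vpr/0 63): {"gzu":{"i":84,"oh":78,"pzs":82},"kjd":55,"lu":[4,57,78,81,85],"v":{"oxs":36,"xma":93},"vpr":[63,63,65,64]}
After op 11 (replace /lu/3 15): {"gzu":{"i":84,"oh":78,"pzs":82},"kjd":55,"lu":[4,57,78,15,85],"v":{"oxs":36,"xma":93},"vpr":[63,63,65,64]}
After op 12 (add /lu/2 82): {"gzu":{"i":84,"oh":78,"pzs":82},"kjd":55,"lu":[4,57,82,78,15,85],"v":{"oxs":36,"xma":93},"vpr":[63,63,65,64]}
After op 13 (remove /gzu): {"kjd":55,"lu":[4,57,82,78,15,85],"v":{"oxs":36,"xma":93},"vpr":[63,63,65,64]}
After op 14 (replace /lu/0 64): {"kjd":55,"lu":[64,57,82,78,15,85],"v":{"oxs":36,"xma":93},"vpr":[63,63,65,64]}
After op 15 (add /v/oxs 14): {"kjd":55,"lu":[64,57,82,78,15,85],"v":{"oxs":14,"xma":93},"vpr":[63,63,65,64]}
After op 16 (add /vpr 24): {"kjd":55,"lu":[64,57,82,78,15,85],"v":{"oxs":14,"xma":93},"vpr":24}
After op 17 (replace /lu/5 34): {"kjd":55,"lu":[64,57,82,78,15,34],"v":{"oxs":14,"xma":93},"vpr":24}
Size at path /v: 2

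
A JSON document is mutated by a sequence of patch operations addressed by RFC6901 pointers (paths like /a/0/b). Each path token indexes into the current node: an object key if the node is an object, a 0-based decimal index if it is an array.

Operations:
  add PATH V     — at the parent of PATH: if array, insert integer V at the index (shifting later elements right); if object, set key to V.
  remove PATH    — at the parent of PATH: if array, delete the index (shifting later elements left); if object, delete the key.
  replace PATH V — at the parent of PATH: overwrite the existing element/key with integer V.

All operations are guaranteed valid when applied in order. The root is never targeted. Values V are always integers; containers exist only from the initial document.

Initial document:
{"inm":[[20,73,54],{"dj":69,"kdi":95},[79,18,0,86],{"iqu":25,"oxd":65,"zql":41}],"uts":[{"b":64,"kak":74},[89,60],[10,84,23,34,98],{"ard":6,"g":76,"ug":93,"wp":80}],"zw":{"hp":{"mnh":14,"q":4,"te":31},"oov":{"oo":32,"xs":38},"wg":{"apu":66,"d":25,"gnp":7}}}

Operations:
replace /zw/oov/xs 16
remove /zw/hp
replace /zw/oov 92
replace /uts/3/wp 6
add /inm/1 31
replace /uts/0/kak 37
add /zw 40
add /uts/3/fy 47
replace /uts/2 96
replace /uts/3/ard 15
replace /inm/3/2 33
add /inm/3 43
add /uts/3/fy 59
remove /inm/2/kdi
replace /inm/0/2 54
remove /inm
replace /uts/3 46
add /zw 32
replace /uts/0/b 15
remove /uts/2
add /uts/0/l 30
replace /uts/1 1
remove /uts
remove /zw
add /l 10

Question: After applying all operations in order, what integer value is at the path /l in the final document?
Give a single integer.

Answer: 10

Derivation:
After op 1 (replace /zw/oov/xs 16): {"inm":[[20,73,54],{"dj":69,"kdi":95},[79,18,0,86],{"iqu":25,"oxd":65,"zql":41}],"uts":[{"b":64,"kak":74},[89,60],[10,84,23,34,98],{"ard":6,"g":76,"ug":93,"wp":80}],"zw":{"hp":{"mnh":14,"q":4,"te":31},"oov":{"oo":32,"xs":16},"wg":{"apu":66,"d":25,"gnp":7}}}
After op 2 (remove /zw/hp): {"inm":[[20,73,54],{"dj":69,"kdi":95},[79,18,0,86],{"iqu":25,"oxd":65,"zql":41}],"uts":[{"b":64,"kak":74},[89,60],[10,84,23,34,98],{"ard":6,"g":76,"ug":93,"wp":80}],"zw":{"oov":{"oo":32,"xs":16},"wg":{"apu":66,"d":25,"gnp":7}}}
After op 3 (replace /zw/oov 92): {"inm":[[20,73,54],{"dj":69,"kdi":95},[79,18,0,86],{"iqu":25,"oxd":65,"zql":41}],"uts":[{"b":64,"kak":74},[89,60],[10,84,23,34,98],{"ard":6,"g":76,"ug":93,"wp":80}],"zw":{"oov":92,"wg":{"apu":66,"d":25,"gnp":7}}}
After op 4 (replace /uts/3/wp 6): {"inm":[[20,73,54],{"dj":69,"kdi":95},[79,18,0,86],{"iqu":25,"oxd":65,"zql":41}],"uts":[{"b":64,"kak":74},[89,60],[10,84,23,34,98],{"ard":6,"g":76,"ug":93,"wp":6}],"zw":{"oov":92,"wg":{"apu":66,"d":25,"gnp":7}}}
After op 5 (add /inm/1 31): {"inm":[[20,73,54],31,{"dj":69,"kdi":95},[79,18,0,86],{"iqu":25,"oxd":65,"zql":41}],"uts":[{"b":64,"kak":74},[89,60],[10,84,23,34,98],{"ard":6,"g":76,"ug":93,"wp":6}],"zw":{"oov":92,"wg":{"apu":66,"d":25,"gnp":7}}}
After op 6 (replace /uts/0/kak 37): {"inm":[[20,73,54],31,{"dj":69,"kdi":95},[79,18,0,86],{"iqu":25,"oxd":65,"zql":41}],"uts":[{"b":64,"kak":37},[89,60],[10,84,23,34,98],{"ard":6,"g":76,"ug":93,"wp":6}],"zw":{"oov":92,"wg":{"apu":66,"d":25,"gnp":7}}}
After op 7 (add /zw 40): {"inm":[[20,73,54],31,{"dj":69,"kdi":95},[79,18,0,86],{"iqu":25,"oxd":65,"zql":41}],"uts":[{"b":64,"kak":37},[89,60],[10,84,23,34,98],{"ard":6,"g":76,"ug":93,"wp":6}],"zw":40}
After op 8 (add /uts/3/fy 47): {"inm":[[20,73,54],31,{"dj":69,"kdi":95},[79,18,0,86],{"iqu":25,"oxd":65,"zql":41}],"uts":[{"b":64,"kak":37},[89,60],[10,84,23,34,98],{"ard":6,"fy":47,"g":76,"ug":93,"wp":6}],"zw":40}
After op 9 (replace /uts/2 96): {"inm":[[20,73,54],31,{"dj":69,"kdi":95},[79,18,0,86],{"iqu":25,"oxd":65,"zql":41}],"uts":[{"b":64,"kak":37},[89,60],96,{"ard":6,"fy":47,"g":76,"ug":93,"wp":6}],"zw":40}
After op 10 (replace /uts/3/ard 15): {"inm":[[20,73,54],31,{"dj":69,"kdi":95},[79,18,0,86],{"iqu":25,"oxd":65,"zql":41}],"uts":[{"b":64,"kak":37},[89,60],96,{"ard":15,"fy":47,"g":76,"ug":93,"wp":6}],"zw":40}
After op 11 (replace /inm/3/2 33): {"inm":[[20,73,54],31,{"dj":69,"kdi":95},[79,18,33,86],{"iqu":25,"oxd":65,"zql":41}],"uts":[{"b":64,"kak":37},[89,60],96,{"ard":15,"fy":47,"g":76,"ug":93,"wp":6}],"zw":40}
After op 12 (add /inm/3 43): {"inm":[[20,73,54],31,{"dj":69,"kdi":95},43,[79,18,33,86],{"iqu":25,"oxd":65,"zql":41}],"uts":[{"b":64,"kak":37},[89,60],96,{"ard":15,"fy":47,"g":76,"ug":93,"wp":6}],"zw":40}
After op 13 (add /uts/3/fy 59): {"inm":[[20,73,54],31,{"dj":69,"kdi":95},43,[79,18,33,86],{"iqu":25,"oxd":65,"zql":41}],"uts":[{"b":64,"kak":37},[89,60],96,{"ard":15,"fy":59,"g":76,"ug":93,"wp":6}],"zw":40}
After op 14 (remove /inm/2/kdi): {"inm":[[20,73,54],31,{"dj":69},43,[79,18,33,86],{"iqu":25,"oxd":65,"zql":41}],"uts":[{"b":64,"kak":37},[89,60],96,{"ard":15,"fy":59,"g":76,"ug":93,"wp":6}],"zw":40}
After op 15 (replace /inm/0/2 54): {"inm":[[20,73,54],31,{"dj":69},43,[79,18,33,86],{"iqu":25,"oxd":65,"zql":41}],"uts":[{"b":64,"kak":37},[89,60],96,{"ard":15,"fy":59,"g":76,"ug":93,"wp":6}],"zw":40}
After op 16 (remove /inm): {"uts":[{"b":64,"kak":37},[89,60],96,{"ard":15,"fy":59,"g":76,"ug":93,"wp":6}],"zw":40}
After op 17 (replace /uts/3 46): {"uts":[{"b":64,"kak":37},[89,60],96,46],"zw":40}
After op 18 (add /zw 32): {"uts":[{"b":64,"kak":37},[89,60],96,46],"zw":32}
After op 19 (replace /uts/0/b 15): {"uts":[{"b":15,"kak":37},[89,60],96,46],"zw":32}
After op 20 (remove /uts/2): {"uts":[{"b":15,"kak":37},[89,60],46],"zw":32}
After op 21 (add /uts/0/l 30): {"uts":[{"b":15,"kak":37,"l":30},[89,60],46],"zw":32}
After op 22 (replace /uts/1 1): {"uts":[{"b":15,"kak":37,"l":30},1,46],"zw":32}
After op 23 (remove /uts): {"zw":32}
After op 24 (remove /zw): {}
After op 25 (add /l 10): {"l":10}
Value at /l: 10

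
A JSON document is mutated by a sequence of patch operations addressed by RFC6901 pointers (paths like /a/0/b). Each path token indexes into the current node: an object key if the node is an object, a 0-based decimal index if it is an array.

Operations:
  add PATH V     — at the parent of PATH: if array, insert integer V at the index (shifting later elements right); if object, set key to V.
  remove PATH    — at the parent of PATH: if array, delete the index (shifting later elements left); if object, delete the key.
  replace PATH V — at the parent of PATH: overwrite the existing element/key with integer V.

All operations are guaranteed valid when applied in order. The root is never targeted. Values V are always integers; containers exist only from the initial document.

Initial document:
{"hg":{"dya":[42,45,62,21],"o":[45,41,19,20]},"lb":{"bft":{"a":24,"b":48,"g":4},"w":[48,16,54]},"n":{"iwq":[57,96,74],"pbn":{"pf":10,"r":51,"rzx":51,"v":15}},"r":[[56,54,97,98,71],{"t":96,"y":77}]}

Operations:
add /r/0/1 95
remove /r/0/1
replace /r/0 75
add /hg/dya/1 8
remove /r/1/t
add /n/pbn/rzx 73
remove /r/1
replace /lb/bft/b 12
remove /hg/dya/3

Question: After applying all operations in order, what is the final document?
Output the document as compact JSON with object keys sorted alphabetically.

After op 1 (add /r/0/1 95): {"hg":{"dya":[42,45,62,21],"o":[45,41,19,20]},"lb":{"bft":{"a":24,"b":48,"g":4},"w":[48,16,54]},"n":{"iwq":[57,96,74],"pbn":{"pf":10,"r":51,"rzx":51,"v":15}},"r":[[56,95,54,97,98,71],{"t":96,"y":77}]}
After op 2 (remove /r/0/1): {"hg":{"dya":[42,45,62,21],"o":[45,41,19,20]},"lb":{"bft":{"a":24,"b":48,"g":4},"w":[48,16,54]},"n":{"iwq":[57,96,74],"pbn":{"pf":10,"r":51,"rzx":51,"v":15}},"r":[[56,54,97,98,71],{"t":96,"y":77}]}
After op 3 (replace /r/0 75): {"hg":{"dya":[42,45,62,21],"o":[45,41,19,20]},"lb":{"bft":{"a":24,"b":48,"g":4},"w":[48,16,54]},"n":{"iwq":[57,96,74],"pbn":{"pf":10,"r":51,"rzx":51,"v":15}},"r":[75,{"t":96,"y":77}]}
After op 4 (add /hg/dya/1 8): {"hg":{"dya":[42,8,45,62,21],"o":[45,41,19,20]},"lb":{"bft":{"a":24,"b":48,"g":4},"w":[48,16,54]},"n":{"iwq":[57,96,74],"pbn":{"pf":10,"r":51,"rzx":51,"v":15}},"r":[75,{"t":96,"y":77}]}
After op 5 (remove /r/1/t): {"hg":{"dya":[42,8,45,62,21],"o":[45,41,19,20]},"lb":{"bft":{"a":24,"b":48,"g":4},"w":[48,16,54]},"n":{"iwq":[57,96,74],"pbn":{"pf":10,"r":51,"rzx":51,"v":15}},"r":[75,{"y":77}]}
After op 6 (add /n/pbn/rzx 73): {"hg":{"dya":[42,8,45,62,21],"o":[45,41,19,20]},"lb":{"bft":{"a":24,"b":48,"g":4},"w":[48,16,54]},"n":{"iwq":[57,96,74],"pbn":{"pf":10,"r":51,"rzx":73,"v":15}},"r":[75,{"y":77}]}
After op 7 (remove /r/1): {"hg":{"dya":[42,8,45,62,21],"o":[45,41,19,20]},"lb":{"bft":{"a":24,"b":48,"g":4},"w":[48,16,54]},"n":{"iwq":[57,96,74],"pbn":{"pf":10,"r":51,"rzx":73,"v":15}},"r":[75]}
After op 8 (replace /lb/bft/b 12): {"hg":{"dya":[42,8,45,62,21],"o":[45,41,19,20]},"lb":{"bft":{"a":24,"b":12,"g":4},"w":[48,16,54]},"n":{"iwq":[57,96,74],"pbn":{"pf":10,"r":51,"rzx":73,"v":15}},"r":[75]}
After op 9 (remove /hg/dya/3): {"hg":{"dya":[42,8,45,21],"o":[45,41,19,20]},"lb":{"bft":{"a":24,"b":12,"g":4},"w":[48,16,54]},"n":{"iwq":[57,96,74],"pbn":{"pf":10,"r":51,"rzx":73,"v":15}},"r":[75]}

Answer: {"hg":{"dya":[42,8,45,21],"o":[45,41,19,20]},"lb":{"bft":{"a":24,"b":12,"g":4},"w":[48,16,54]},"n":{"iwq":[57,96,74],"pbn":{"pf":10,"r":51,"rzx":73,"v":15}},"r":[75]}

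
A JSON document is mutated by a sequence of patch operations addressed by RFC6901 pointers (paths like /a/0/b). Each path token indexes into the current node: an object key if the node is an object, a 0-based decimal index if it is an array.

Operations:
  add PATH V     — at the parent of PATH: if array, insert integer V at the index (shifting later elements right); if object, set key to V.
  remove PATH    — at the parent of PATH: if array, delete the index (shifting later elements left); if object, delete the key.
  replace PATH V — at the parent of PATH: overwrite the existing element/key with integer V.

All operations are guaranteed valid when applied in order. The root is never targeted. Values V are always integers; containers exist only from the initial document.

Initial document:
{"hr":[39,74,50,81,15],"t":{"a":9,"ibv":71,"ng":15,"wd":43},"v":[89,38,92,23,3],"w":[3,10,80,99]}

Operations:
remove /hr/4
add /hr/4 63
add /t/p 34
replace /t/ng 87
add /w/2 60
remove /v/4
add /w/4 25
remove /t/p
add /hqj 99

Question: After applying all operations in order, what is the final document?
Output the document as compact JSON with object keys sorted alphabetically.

Answer: {"hqj":99,"hr":[39,74,50,81,63],"t":{"a":9,"ibv":71,"ng":87,"wd":43},"v":[89,38,92,23],"w":[3,10,60,80,25,99]}

Derivation:
After op 1 (remove /hr/4): {"hr":[39,74,50,81],"t":{"a":9,"ibv":71,"ng":15,"wd":43},"v":[89,38,92,23,3],"w":[3,10,80,99]}
After op 2 (add /hr/4 63): {"hr":[39,74,50,81,63],"t":{"a":9,"ibv":71,"ng":15,"wd":43},"v":[89,38,92,23,3],"w":[3,10,80,99]}
After op 3 (add /t/p 34): {"hr":[39,74,50,81,63],"t":{"a":9,"ibv":71,"ng":15,"p":34,"wd":43},"v":[89,38,92,23,3],"w":[3,10,80,99]}
After op 4 (replace /t/ng 87): {"hr":[39,74,50,81,63],"t":{"a":9,"ibv":71,"ng":87,"p":34,"wd":43},"v":[89,38,92,23,3],"w":[3,10,80,99]}
After op 5 (add /w/2 60): {"hr":[39,74,50,81,63],"t":{"a":9,"ibv":71,"ng":87,"p":34,"wd":43},"v":[89,38,92,23,3],"w":[3,10,60,80,99]}
After op 6 (remove /v/4): {"hr":[39,74,50,81,63],"t":{"a":9,"ibv":71,"ng":87,"p":34,"wd":43},"v":[89,38,92,23],"w":[3,10,60,80,99]}
After op 7 (add /w/4 25): {"hr":[39,74,50,81,63],"t":{"a":9,"ibv":71,"ng":87,"p":34,"wd":43},"v":[89,38,92,23],"w":[3,10,60,80,25,99]}
After op 8 (remove /t/p): {"hr":[39,74,50,81,63],"t":{"a":9,"ibv":71,"ng":87,"wd":43},"v":[89,38,92,23],"w":[3,10,60,80,25,99]}
After op 9 (add /hqj 99): {"hqj":99,"hr":[39,74,50,81,63],"t":{"a":9,"ibv":71,"ng":87,"wd":43},"v":[89,38,92,23],"w":[3,10,60,80,25,99]}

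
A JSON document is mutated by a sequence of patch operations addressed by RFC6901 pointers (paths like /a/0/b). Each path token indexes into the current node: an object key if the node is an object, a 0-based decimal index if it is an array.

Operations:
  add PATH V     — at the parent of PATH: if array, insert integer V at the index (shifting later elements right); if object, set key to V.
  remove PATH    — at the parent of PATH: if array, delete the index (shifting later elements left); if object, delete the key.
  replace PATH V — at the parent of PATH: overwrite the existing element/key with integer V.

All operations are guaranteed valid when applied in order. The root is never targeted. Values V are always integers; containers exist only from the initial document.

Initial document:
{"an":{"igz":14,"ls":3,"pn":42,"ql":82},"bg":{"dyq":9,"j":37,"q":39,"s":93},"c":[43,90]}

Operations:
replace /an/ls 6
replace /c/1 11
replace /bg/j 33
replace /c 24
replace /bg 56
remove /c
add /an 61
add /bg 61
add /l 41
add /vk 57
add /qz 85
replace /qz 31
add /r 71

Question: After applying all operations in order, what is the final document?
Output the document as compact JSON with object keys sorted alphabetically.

Answer: {"an":61,"bg":61,"l":41,"qz":31,"r":71,"vk":57}

Derivation:
After op 1 (replace /an/ls 6): {"an":{"igz":14,"ls":6,"pn":42,"ql":82},"bg":{"dyq":9,"j":37,"q":39,"s":93},"c":[43,90]}
After op 2 (replace /c/1 11): {"an":{"igz":14,"ls":6,"pn":42,"ql":82},"bg":{"dyq":9,"j":37,"q":39,"s":93},"c":[43,11]}
After op 3 (replace /bg/j 33): {"an":{"igz":14,"ls":6,"pn":42,"ql":82},"bg":{"dyq":9,"j":33,"q":39,"s":93},"c":[43,11]}
After op 4 (replace /c 24): {"an":{"igz":14,"ls":6,"pn":42,"ql":82},"bg":{"dyq":9,"j":33,"q":39,"s":93},"c":24}
After op 5 (replace /bg 56): {"an":{"igz":14,"ls":6,"pn":42,"ql":82},"bg":56,"c":24}
After op 6 (remove /c): {"an":{"igz":14,"ls":6,"pn":42,"ql":82},"bg":56}
After op 7 (add /an 61): {"an":61,"bg":56}
After op 8 (add /bg 61): {"an":61,"bg":61}
After op 9 (add /l 41): {"an":61,"bg":61,"l":41}
After op 10 (add /vk 57): {"an":61,"bg":61,"l":41,"vk":57}
After op 11 (add /qz 85): {"an":61,"bg":61,"l":41,"qz":85,"vk":57}
After op 12 (replace /qz 31): {"an":61,"bg":61,"l":41,"qz":31,"vk":57}
After op 13 (add /r 71): {"an":61,"bg":61,"l":41,"qz":31,"r":71,"vk":57}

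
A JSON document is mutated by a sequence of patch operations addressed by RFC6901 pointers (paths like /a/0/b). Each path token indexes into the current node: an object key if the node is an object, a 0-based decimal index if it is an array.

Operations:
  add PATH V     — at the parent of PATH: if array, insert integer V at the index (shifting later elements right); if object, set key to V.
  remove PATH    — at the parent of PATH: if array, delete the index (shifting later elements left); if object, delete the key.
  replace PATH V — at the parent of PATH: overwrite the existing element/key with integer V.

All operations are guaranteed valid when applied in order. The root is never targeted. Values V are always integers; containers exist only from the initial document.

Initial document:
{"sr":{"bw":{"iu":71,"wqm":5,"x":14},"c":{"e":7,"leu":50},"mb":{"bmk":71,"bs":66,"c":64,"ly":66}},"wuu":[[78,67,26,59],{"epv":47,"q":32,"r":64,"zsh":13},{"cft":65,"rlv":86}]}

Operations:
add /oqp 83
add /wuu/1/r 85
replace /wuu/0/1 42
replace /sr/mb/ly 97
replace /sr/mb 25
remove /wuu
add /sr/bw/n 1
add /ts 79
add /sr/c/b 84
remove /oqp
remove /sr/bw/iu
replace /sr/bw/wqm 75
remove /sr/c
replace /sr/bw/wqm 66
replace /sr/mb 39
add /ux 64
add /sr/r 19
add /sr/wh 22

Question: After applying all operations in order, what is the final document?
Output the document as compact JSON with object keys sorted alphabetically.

After op 1 (add /oqp 83): {"oqp":83,"sr":{"bw":{"iu":71,"wqm":5,"x":14},"c":{"e":7,"leu":50},"mb":{"bmk":71,"bs":66,"c":64,"ly":66}},"wuu":[[78,67,26,59],{"epv":47,"q":32,"r":64,"zsh":13},{"cft":65,"rlv":86}]}
After op 2 (add /wuu/1/r 85): {"oqp":83,"sr":{"bw":{"iu":71,"wqm":5,"x":14},"c":{"e":7,"leu":50},"mb":{"bmk":71,"bs":66,"c":64,"ly":66}},"wuu":[[78,67,26,59],{"epv":47,"q":32,"r":85,"zsh":13},{"cft":65,"rlv":86}]}
After op 3 (replace /wuu/0/1 42): {"oqp":83,"sr":{"bw":{"iu":71,"wqm":5,"x":14},"c":{"e":7,"leu":50},"mb":{"bmk":71,"bs":66,"c":64,"ly":66}},"wuu":[[78,42,26,59],{"epv":47,"q":32,"r":85,"zsh":13},{"cft":65,"rlv":86}]}
After op 4 (replace /sr/mb/ly 97): {"oqp":83,"sr":{"bw":{"iu":71,"wqm":5,"x":14},"c":{"e":7,"leu":50},"mb":{"bmk":71,"bs":66,"c":64,"ly":97}},"wuu":[[78,42,26,59],{"epv":47,"q":32,"r":85,"zsh":13},{"cft":65,"rlv":86}]}
After op 5 (replace /sr/mb 25): {"oqp":83,"sr":{"bw":{"iu":71,"wqm":5,"x":14},"c":{"e":7,"leu":50},"mb":25},"wuu":[[78,42,26,59],{"epv":47,"q":32,"r":85,"zsh":13},{"cft":65,"rlv":86}]}
After op 6 (remove /wuu): {"oqp":83,"sr":{"bw":{"iu":71,"wqm":5,"x":14},"c":{"e":7,"leu":50},"mb":25}}
After op 7 (add /sr/bw/n 1): {"oqp":83,"sr":{"bw":{"iu":71,"n":1,"wqm":5,"x":14},"c":{"e":7,"leu":50},"mb":25}}
After op 8 (add /ts 79): {"oqp":83,"sr":{"bw":{"iu":71,"n":1,"wqm":5,"x":14},"c":{"e":7,"leu":50},"mb":25},"ts":79}
After op 9 (add /sr/c/b 84): {"oqp":83,"sr":{"bw":{"iu":71,"n":1,"wqm":5,"x":14},"c":{"b":84,"e":7,"leu":50},"mb":25},"ts":79}
After op 10 (remove /oqp): {"sr":{"bw":{"iu":71,"n":1,"wqm":5,"x":14},"c":{"b":84,"e":7,"leu":50},"mb":25},"ts":79}
After op 11 (remove /sr/bw/iu): {"sr":{"bw":{"n":1,"wqm":5,"x":14},"c":{"b":84,"e":7,"leu":50},"mb":25},"ts":79}
After op 12 (replace /sr/bw/wqm 75): {"sr":{"bw":{"n":1,"wqm":75,"x":14},"c":{"b":84,"e":7,"leu":50},"mb":25},"ts":79}
After op 13 (remove /sr/c): {"sr":{"bw":{"n":1,"wqm":75,"x":14},"mb":25},"ts":79}
After op 14 (replace /sr/bw/wqm 66): {"sr":{"bw":{"n":1,"wqm":66,"x":14},"mb":25},"ts":79}
After op 15 (replace /sr/mb 39): {"sr":{"bw":{"n":1,"wqm":66,"x":14},"mb":39},"ts":79}
After op 16 (add /ux 64): {"sr":{"bw":{"n":1,"wqm":66,"x":14},"mb":39},"ts":79,"ux":64}
After op 17 (add /sr/r 19): {"sr":{"bw":{"n":1,"wqm":66,"x":14},"mb":39,"r":19},"ts":79,"ux":64}
After op 18 (add /sr/wh 22): {"sr":{"bw":{"n":1,"wqm":66,"x":14},"mb":39,"r":19,"wh":22},"ts":79,"ux":64}

Answer: {"sr":{"bw":{"n":1,"wqm":66,"x":14},"mb":39,"r":19,"wh":22},"ts":79,"ux":64}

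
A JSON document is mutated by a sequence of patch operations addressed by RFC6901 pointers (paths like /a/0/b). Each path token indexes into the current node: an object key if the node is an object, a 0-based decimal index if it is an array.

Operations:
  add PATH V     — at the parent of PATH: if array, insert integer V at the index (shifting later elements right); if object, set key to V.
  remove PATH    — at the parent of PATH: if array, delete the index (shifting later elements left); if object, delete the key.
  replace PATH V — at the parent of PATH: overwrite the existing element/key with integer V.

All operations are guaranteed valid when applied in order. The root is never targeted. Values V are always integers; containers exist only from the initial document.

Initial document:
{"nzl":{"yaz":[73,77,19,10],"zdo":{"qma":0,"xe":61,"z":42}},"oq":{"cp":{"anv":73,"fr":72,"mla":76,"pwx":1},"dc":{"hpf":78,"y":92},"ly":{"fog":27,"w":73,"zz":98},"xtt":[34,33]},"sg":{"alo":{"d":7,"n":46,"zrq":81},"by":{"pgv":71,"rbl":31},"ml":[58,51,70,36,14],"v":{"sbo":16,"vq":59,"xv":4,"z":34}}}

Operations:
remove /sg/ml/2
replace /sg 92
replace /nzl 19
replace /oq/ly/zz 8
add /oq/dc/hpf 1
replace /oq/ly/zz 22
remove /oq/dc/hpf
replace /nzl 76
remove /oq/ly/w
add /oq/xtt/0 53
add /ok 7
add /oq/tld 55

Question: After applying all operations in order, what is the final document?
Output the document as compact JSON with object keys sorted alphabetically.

After op 1 (remove /sg/ml/2): {"nzl":{"yaz":[73,77,19,10],"zdo":{"qma":0,"xe":61,"z":42}},"oq":{"cp":{"anv":73,"fr":72,"mla":76,"pwx":1},"dc":{"hpf":78,"y":92},"ly":{"fog":27,"w":73,"zz":98},"xtt":[34,33]},"sg":{"alo":{"d":7,"n":46,"zrq":81},"by":{"pgv":71,"rbl":31},"ml":[58,51,36,14],"v":{"sbo":16,"vq":59,"xv":4,"z":34}}}
After op 2 (replace /sg 92): {"nzl":{"yaz":[73,77,19,10],"zdo":{"qma":0,"xe":61,"z":42}},"oq":{"cp":{"anv":73,"fr":72,"mla":76,"pwx":1},"dc":{"hpf":78,"y":92},"ly":{"fog":27,"w":73,"zz":98},"xtt":[34,33]},"sg":92}
After op 3 (replace /nzl 19): {"nzl":19,"oq":{"cp":{"anv":73,"fr":72,"mla":76,"pwx":1},"dc":{"hpf":78,"y":92},"ly":{"fog":27,"w":73,"zz":98},"xtt":[34,33]},"sg":92}
After op 4 (replace /oq/ly/zz 8): {"nzl":19,"oq":{"cp":{"anv":73,"fr":72,"mla":76,"pwx":1},"dc":{"hpf":78,"y":92},"ly":{"fog":27,"w":73,"zz":8},"xtt":[34,33]},"sg":92}
After op 5 (add /oq/dc/hpf 1): {"nzl":19,"oq":{"cp":{"anv":73,"fr":72,"mla":76,"pwx":1},"dc":{"hpf":1,"y":92},"ly":{"fog":27,"w":73,"zz":8},"xtt":[34,33]},"sg":92}
After op 6 (replace /oq/ly/zz 22): {"nzl":19,"oq":{"cp":{"anv":73,"fr":72,"mla":76,"pwx":1},"dc":{"hpf":1,"y":92},"ly":{"fog":27,"w":73,"zz":22},"xtt":[34,33]},"sg":92}
After op 7 (remove /oq/dc/hpf): {"nzl":19,"oq":{"cp":{"anv":73,"fr":72,"mla":76,"pwx":1},"dc":{"y":92},"ly":{"fog":27,"w":73,"zz":22},"xtt":[34,33]},"sg":92}
After op 8 (replace /nzl 76): {"nzl":76,"oq":{"cp":{"anv":73,"fr":72,"mla":76,"pwx":1},"dc":{"y":92},"ly":{"fog":27,"w":73,"zz":22},"xtt":[34,33]},"sg":92}
After op 9 (remove /oq/ly/w): {"nzl":76,"oq":{"cp":{"anv":73,"fr":72,"mla":76,"pwx":1},"dc":{"y":92},"ly":{"fog":27,"zz":22},"xtt":[34,33]},"sg":92}
After op 10 (add /oq/xtt/0 53): {"nzl":76,"oq":{"cp":{"anv":73,"fr":72,"mla":76,"pwx":1},"dc":{"y":92},"ly":{"fog":27,"zz":22},"xtt":[53,34,33]},"sg":92}
After op 11 (add /ok 7): {"nzl":76,"ok":7,"oq":{"cp":{"anv":73,"fr":72,"mla":76,"pwx":1},"dc":{"y":92},"ly":{"fog":27,"zz":22},"xtt":[53,34,33]},"sg":92}
After op 12 (add /oq/tld 55): {"nzl":76,"ok":7,"oq":{"cp":{"anv":73,"fr":72,"mla":76,"pwx":1},"dc":{"y":92},"ly":{"fog":27,"zz":22},"tld":55,"xtt":[53,34,33]},"sg":92}

Answer: {"nzl":76,"ok":7,"oq":{"cp":{"anv":73,"fr":72,"mla":76,"pwx":1},"dc":{"y":92},"ly":{"fog":27,"zz":22},"tld":55,"xtt":[53,34,33]},"sg":92}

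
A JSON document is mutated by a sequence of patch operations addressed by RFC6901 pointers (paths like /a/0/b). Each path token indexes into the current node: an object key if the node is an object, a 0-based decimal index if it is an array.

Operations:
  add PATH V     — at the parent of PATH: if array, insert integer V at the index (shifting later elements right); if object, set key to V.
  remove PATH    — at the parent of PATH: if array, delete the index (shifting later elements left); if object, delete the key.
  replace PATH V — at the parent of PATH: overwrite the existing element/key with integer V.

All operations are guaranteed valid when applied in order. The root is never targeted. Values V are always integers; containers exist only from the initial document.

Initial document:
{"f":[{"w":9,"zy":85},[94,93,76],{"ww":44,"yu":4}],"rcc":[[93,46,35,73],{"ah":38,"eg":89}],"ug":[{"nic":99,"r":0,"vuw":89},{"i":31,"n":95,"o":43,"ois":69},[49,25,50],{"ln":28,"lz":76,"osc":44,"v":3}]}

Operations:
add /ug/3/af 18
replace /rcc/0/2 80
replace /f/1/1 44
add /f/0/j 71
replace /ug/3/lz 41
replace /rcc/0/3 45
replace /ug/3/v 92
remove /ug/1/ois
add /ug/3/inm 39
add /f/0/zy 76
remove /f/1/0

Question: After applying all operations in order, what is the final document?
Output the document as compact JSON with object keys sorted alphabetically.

After op 1 (add /ug/3/af 18): {"f":[{"w":9,"zy":85},[94,93,76],{"ww":44,"yu":4}],"rcc":[[93,46,35,73],{"ah":38,"eg":89}],"ug":[{"nic":99,"r":0,"vuw":89},{"i":31,"n":95,"o":43,"ois":69},[49,25,50],{"af":18,"ln":28,"lz":76,"osc":44,"v":3}]}
After op 2 (replace /rcc/0/2 80): {"f":[{"w":9,"zy":85},[94,93,76],{"ww":44,"yu":4}],"rcc":[[93,46,80,73],{"ah":38,"eg":89}],"ug":[{"nic":99,"r":0,"vuw":89},{"i":31,"n":95,"o":43,"ois":69},[49,25,50],{"af":18,"ln":28,"lz":76,"osc":44,"v":3}]}
After op 3 (replace /f/1/1 44): {"f":[{"w":9,"zy":85},[94,44,76],{"ww":44,"yu":4}],"rcc":[[93,46,80,73],{"ah":38,"eg":89}],"ug":[{"nic":99,"r":0,"vuw":89},{"i":31,"n":95,"o":43,"ois":69},[49,25,50],{"af":18,"ln":28,"lz":76,"osc":44,"v":3}]}
After op 4 (add /f/0/j 71): {"f":[{"j":71,"w":9,"zy":85},[94,44,76],{"ww":44,"yu":4}],"rcc":[[93,46,80,73],{"ah":38,"eg":89}],"ug":[{"nic":99,"r":0,"vuw":89},{"i":31,"n":95,"o":43,"ois":69},[49,25,50],{"af":18,"ln":28,"lz":76,"osc":44,"v":3}]}
After op 5 (replace /ug/3/lz 41): {"f":[{"j":71,"w":9,"zy":85},[94,44,76],{"ww":44,"yu":4}],"rcc":[[93,46,80,73],{"ah":38,"eg":89}],"ug":[{"nic":99,"r":0,"vuw":89},{"i":31,"n":95,"o":43,"ois":69},[49,25,50],{"af":18,"ln":28,"lz":41,"osc":44,"v":3}]}
After op 6 (replace /rcc/0/3 45): {"f":[{"j":71,"w":9,"zy":85},[94,44,76],{"ww":44,"yu":4}],"rcc":[[93,46,80,45],{"ah":38,"eg":89}],"ug":[{"nic":99,"r":0,"vuw":89},{"i":31,"n":95,"o":43,"ois":69},[49,25,50],{"af":18,"ln":28,"lz":41,"osc":44,"v":3}]}
After op 7 (replace /ug/3/v 92): {"f":[{"j":71,"w":9,"zy":85},[94,44,76],{"ww":44,"yu":4}],"rcc":[[93,46,80,45],{"ah":38,"eg":89}],"ug":[{"nic":99,"r":0,"vuw":89},{"i":31,"n":95,"o":43,"ois":69},[49,25,50],{"af":18,"ln":28,"lz":41,"osc":44,"v":92}]}
After op 8 (remove /ug/1/ois): {"f":[{"j":71,"w":9,"zy":85},[94,44,76],{"ww":44,"yu":4}],"rcc":[[93,46,80,45],{"ah":38,"eg":89}],"ug":[{"nic":99,"r":0,"vuw":89},{"i":31,"n":95,"o":43},[49,25,50],{"af":18,"ln":28,"lz":41,"osc":44,"v":92}]}
After op 9 (add /ug/3/inm 39): {"f":[{"j":71,"w":9,"zy":85},[94,44,76],{"ww":44,"yu":4}],"rcc":[[93,46,80,45],{"ah":38,"eg":89}],"ug":[{"nic":99,"r":0,"vuw":89},{"i":31,"n":95,"o":43},[49,25,50],{"af":18,"inm":39,"ln":28,"lz":41,"osc":44,"v":92}]}
After op 10 (add /f/0/zy 76): {"f":[{"j":71,"w":9,"zy":76},[94,44,76],{"ww":44,"yu":4}],"rcc":[[93,46,80,45],{"ah":38,"eg":89}],"ug":[{"nic":99,"r":0,"vuw":89},{"i":31,"n":95,"o":43},[49,25,50],{"af":18,"inm":39,"ln":28,"lz":41,"osc":44,"v":92}]}
After op 11 (remove /f/1/0): {"f":[{"j":71,"w":9,"zy":76},[44,76],{"ww":44,"yu":4}],"rcc":[[93,46,80,45],{"ah":38,"eg":89}],"ug":[{"nic":99,"r":0,"vuw":89},{"i":31,"n":95,"o":43},[49,25,50],{"af":18,"inm":39,"ln":28,"lz":41,"osc":44,"v":92}]}

Answer: {"f":[{"j":71,"w":9,"zy":76},[44,76],{"ww":44,"yu":4}],"rcc":[[93,46,80,45],{"ah":38,"eg":89}],"ug":[{"nic":99,"r":0,"vuw":89},{"i":31,"n":95,"o":43},[49,25,50],{"af":18,"inm":39,"ln":28,"lz":41,"osc":44,"v":92}]}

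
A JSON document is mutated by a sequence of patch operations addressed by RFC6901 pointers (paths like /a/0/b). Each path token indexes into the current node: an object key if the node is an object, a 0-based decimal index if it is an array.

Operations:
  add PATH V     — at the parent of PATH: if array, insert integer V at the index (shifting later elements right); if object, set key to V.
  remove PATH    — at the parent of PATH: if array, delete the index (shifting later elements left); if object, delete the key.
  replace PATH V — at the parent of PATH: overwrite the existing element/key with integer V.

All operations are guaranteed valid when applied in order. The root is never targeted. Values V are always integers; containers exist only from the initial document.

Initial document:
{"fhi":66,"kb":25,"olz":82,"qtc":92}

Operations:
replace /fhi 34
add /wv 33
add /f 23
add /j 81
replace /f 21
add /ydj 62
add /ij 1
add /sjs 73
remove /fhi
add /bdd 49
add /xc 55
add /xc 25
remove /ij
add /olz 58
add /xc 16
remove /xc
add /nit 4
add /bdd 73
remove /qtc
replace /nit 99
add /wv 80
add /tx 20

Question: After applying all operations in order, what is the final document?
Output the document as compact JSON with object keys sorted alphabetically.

Answer: {"bdd":73,"f":21,"j":81,"kb":25,"nit":99,"olz":58,"sjs":73,"tx":20,"wv":80,"ydj":62}

Derivation:
After op 1 (replace /fhi 34): {"fhi":34,"kb":25,"olz":82,"qtc":92}
After op 2 (add /wv 33): {"fhi":34,"kb":25,"olz":82,"qtc":92,"wv":33}
After op 3 (add /f 23): {"f":23,"fhi":34,"kb":25,"olz":82,"qtc":92,"wv":33}
After op 4 (add /j 81): {"f":23,"fhi":34,"j":81,"kb":25,"olz":82,"qtc":92,"wv":33}
After op 5 (replace /f 21): {"f":21,"fhi":34,"j":81,"kb":25,"olz":82,"qtc":92,"wv":33}
After op 6 (add /ydj 62): {"f":21,"fhi":34,"j":81,"kb":25,"olz":82,"qtc":92,"wv":33,"ydj":62}
After op 7 (add /ij 1): {"f":21,"fhi":34,"ij":1,"j":81,"kb":25,"olz":82,"qtc":92,"wv":33,"ydj":62}
After op 8 (add /sjs 73): {"f":21,"fhi":34,"ij":1,"j":81,"kb":25,"olz":82,"qtc":92,"sjs":73,"wv":33,"ydj":62}
After op 9 (remove /fhi): {"f":21,"ij":1,"j":81,"kb":25,"olz":82,"qtc":92,"sjs":73,"wv":33,"ydj":62}
After op 10 (add /bdd 49): {"bdd":49,"f":21,"ij":1,"j":81,"kb":25,"olz":82,"qtc":92,"sjs":73,"wv":33,"ydj":62}
After op 11 (add /xc 55): {"bdd":49,"f":21,"ij":1,"j":81,"kb":25,"olz":82,"qtc":92,"sjs":73,"wv":33,"xc":55,"ydj":62}
After op 12 (add /xc 25): {"bdd":49,"f":21,"ij":1,"j":81,"kb":25,"olz":82,"qtc":92,"sjs":73,"wv":33,"xc":25,"ydj":62}
After op 13 (remove /ij): {"bdd":49,"f":21,"j":81,"kb":25,"olz":82,"qtc":92,"sjs":73,"wv":33,"xc":25,"ydj":62}
After op 14 (add /olz 58): {"bdd":49,"f":21,"j":81,"kb":25,"olz":58,"qtc":92,"sjs":73,"wv":33,"xc":25,"ydj":62}
After op 15 (add /xc 16): {"bdd":49,"f":21,"j":81,"kb":25,"olz":58,"qtc":92,"sjs":73,"wv":33,"xc":16,"ydj":62}
After op 16 (remove /xc): {"bdd":49,"f":21,"j":81,"kb":25,"olz":58,"qtc":92,"sjs":73,"wv":33,"ydj":62}
After op 17 (add /nit 4): {"bdd":49,"f":21,"j":81,"kb":25,"nit":4,"olz":58,"qtc":92,"sjs":73,"wv":33,"ydj":62}
After op 18 (add /bdd 73): {"bdd":73,"f":21,"j":81,"kb":25,"nit":4,"olz":58,"qtc":92,"sjs":73,"wv":33,"ydj":62}
After op 19 (remove /qtc): {"bdd":73,"f":21,"j":81,"kb":25,"nit":4,"olz":58,"sjs":73,"wv":33,"ydj":62}
After op 20 (replace /nit 99): {"bdd":73,"f":21,"j":81,"kb":25,"nit":99,"olz":58,"sjs":73,"wv":33,"ydj":62}
After op 21 (add /wv 80): {"bdd":73,"f":21,"j":81,"kb":25,"nit":99,"olz":58,"sjs":73,"wv":80,"ydj":62}
After op 22 (add /tx 20): {"bdd":73,"f":21,"j":81,"kb":25,"nit":99,"olz":58,"sjs":73,"tx":20,"wv":80,"ydj":62}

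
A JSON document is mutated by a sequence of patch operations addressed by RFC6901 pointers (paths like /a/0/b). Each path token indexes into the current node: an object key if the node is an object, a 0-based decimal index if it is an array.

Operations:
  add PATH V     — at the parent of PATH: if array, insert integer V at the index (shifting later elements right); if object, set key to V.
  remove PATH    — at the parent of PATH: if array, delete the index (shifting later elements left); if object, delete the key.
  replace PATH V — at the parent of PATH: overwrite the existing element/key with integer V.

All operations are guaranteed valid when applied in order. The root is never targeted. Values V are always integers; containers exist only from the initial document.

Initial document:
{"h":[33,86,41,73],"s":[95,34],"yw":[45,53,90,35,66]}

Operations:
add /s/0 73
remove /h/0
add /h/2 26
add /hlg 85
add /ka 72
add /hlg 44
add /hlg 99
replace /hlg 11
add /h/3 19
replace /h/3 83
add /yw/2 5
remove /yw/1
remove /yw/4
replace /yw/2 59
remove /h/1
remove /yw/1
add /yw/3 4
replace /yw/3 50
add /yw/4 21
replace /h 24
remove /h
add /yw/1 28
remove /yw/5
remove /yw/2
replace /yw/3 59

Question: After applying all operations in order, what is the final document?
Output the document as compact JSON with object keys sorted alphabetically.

Answer: {"hlg":11,"ka":72,"s":[73,95,34],"yw":[45,28,35,59]}

Derivation:
After op 1 (add /s/0 73): {"h":[33,86,41,73],"s":[73,95,34],"yw":[45,53,90,35,66]}
After op 2 (remove /h/0): {"h":[86,41,73],"s":[73,95,34],"yw":[45,53,90,35,66]}
After op 3 (add /h/2 26): {"h":[86,41,26,73],"s":[73,95,34],"yw":[45,53,90,35,66]}
After op 4 (add /hlg 85): {"h":[86,41,26,73],"hlg":85,"s":[73,95,34],"yw":[45,53,90,35,66]}
After op 5 (add /ka 72): {"h":[86,41,26,73],"hlg":85,"ka":72,"s":[73,95,34],"yw":[45,53,90,35,66]}
After op 6 (add /hlg 44): {"h":[86,41,26,73],"hlg":44,"ka":72,"s":[73,95,34],"yw":[45,53,90,35,66]}
After op 7 (add /hlg 99): {"h":[86,41,26,73],"hlg":99,"ka":72,"s":[73,95,34],"yw":[45,53,90,35,66]}
After op 8 (replace /hlg 11): {"h":[86,41,26,73],"hlg":11,"ka":72,"s":[73,95,34],"yw":[45,53,90,35,66]}
After op 9 (add /h/3 19): {"h":[86,41,26,19,73],"hlg":11,"ka":72,"s":[73,95,34],"yw":[45,53,90,35,66]}
After op 10 (replace /h/3 83): {"h":[86,41,26,83,73],"hlg":11,"ka":72,"s":[73,95,34],"yw":[45,53,90,35,66]}
After op 11 (add /yw/2 5): {"h":[86,41,26,83,73],"hlg":11,"ka":72,"s":[73,95,34],"yw":[45,53,5,90,35,66]}
After op 12 (remove /yw/1): {"h":[86,41,26,83,73],"hlg":11,"ka":72,"s":[73,95,34],"yw":[45,5,90,35,66]}
After op 13 (remove /yw/4): {"h":[86,41,26,83,73],"hlg":11,"ka":72,"s":[73,95,34],"yw":[45,5,90,35]}
After op 14 (replace /yw/2 59): {"h":[86,41,26,83,73],"hlg":11,"ka":72,"s":[73,95,34],"yw":[45,5,59,35]}
After op 15 (remove /h/1): {"h":[86,26,83,73],"hlg":11,"ka":72,"s":[73,95,34],"yw":[45,5,59,35]}
After op 16 (remove /yw/1): {"h":[86,26,83,73],"hlg":11,"ka":72,"s":[73,95,34],"yw":[45,59,35]}
After op 17 (add /yw/3 4): {"h":[86,26,83,73],"hlg":11,"ka":72,"s":[73,95,34],"yw":[45,59,35,4]}
After op 18 (replace /yw/3 50): {"h":[86,26,83,73],"hlg":11,"ka":72,"s":[73,95,34],"yw":[45,59,35,50]}
After op 19 (add /yw/4 21): {"h":[86,26,83,73],"hlg":11,"ka":72,"s":[73,95,34],"yw":[45,59,35,50,21]}
After op 20 (replace /h 24): {"h":24,"hlg":11,"ka":72,"s":[73,95,34],"yw":[45,59,35,50,21]}
After op 21 (remove /h): {"hlg":11,"ka":72,"s":[73,95,34],"yw":[45,59,35,50,21]}
After op 22 (add /yw/1 28): {"hlg":11,"ka":72,"s":[73,95,34],"yw":[45,28,59,35,50,21]}
After op 23 (remove /yw/5): {"hlg":11,"ka":72,"s":[73,95,34],"yw":[45,28,59,35,50]}
After op 24 (remove /yw/2): {"hlg":11,"ka":72,"s":[73,95,34],"yw":[45,28,35,50]}
After op 25 (replace /yw/3 59): {"hlg":11,"ka":72,"s":[73,95,34],"yw":[45,28,35,59]}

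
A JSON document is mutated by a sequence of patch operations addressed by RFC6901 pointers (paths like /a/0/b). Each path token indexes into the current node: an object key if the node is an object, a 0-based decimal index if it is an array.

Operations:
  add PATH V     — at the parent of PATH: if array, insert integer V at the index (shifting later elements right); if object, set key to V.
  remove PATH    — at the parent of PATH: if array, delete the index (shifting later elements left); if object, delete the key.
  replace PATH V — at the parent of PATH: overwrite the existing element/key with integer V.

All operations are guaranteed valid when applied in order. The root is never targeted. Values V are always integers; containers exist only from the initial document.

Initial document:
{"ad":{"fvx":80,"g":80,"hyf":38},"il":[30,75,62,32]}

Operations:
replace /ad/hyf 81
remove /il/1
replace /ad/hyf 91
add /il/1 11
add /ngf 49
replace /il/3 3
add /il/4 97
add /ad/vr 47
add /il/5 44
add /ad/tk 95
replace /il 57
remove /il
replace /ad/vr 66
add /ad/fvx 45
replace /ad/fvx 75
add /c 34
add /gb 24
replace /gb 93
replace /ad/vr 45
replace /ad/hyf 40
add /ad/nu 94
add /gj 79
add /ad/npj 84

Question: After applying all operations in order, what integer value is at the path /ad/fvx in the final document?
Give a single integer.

Answer: 75

Derivation:
After op 1 (replace /ad/hyf 81): {"ad":{"fvx":80,"g":80,"hyf":81},"il":[30,75,62,32]}
After op 2 (remove /il/1): {"ad":{"fvx":80,"g":80,"hyf":81},"il":[30,62,32]}
After op 3 (replace /ad/hyf 91): {"ad":{"fvx":80,"g":80,"hyf":91},"il":[30,62,32]}
After op 4 (add /il/1 11): {"ad":{"fvx":80,"g":80,"hyf":91},"il":[30,11,62,32]}
After op 5 (add /ngf 49): {"ad":{"fvx":80,"g":80,"hyf":91},"il":[30,11,62,32],"ngf":49}
After op 6 (replace /il/3 3): {"ad":{"fvx":80,"g":80,"hyf":91},"il":[30,11,62,3],"ngf":49}
After op 7 (add /il/4 97): {"ad":{"fvx":80,"g":80,"hyf":91},"il":[30,11,62,3,97],"ngf":49}
After op 8 (add /ad/vr 47): {"ad":{"fvx":80,"g":80,"hyf":91,"vr":47},"il":[30,11,62,3,97],"ngf":49}
After op 9 (add /il/5 44): {"ad":{"fvx":80,"g":80,"hyf":91,"vr":47},"il":[30,11,62,3,97,44],"ngf":49}
After op 10 (add /ad/tk 95): {"ad":{"fvx":80,"g":80,"hyf":91,"tk":95,"vr":47},"il":[30,11,62,3,97,44],"ngf":49}
After op 11 (replace /il 57): {"ad":{"fvx":80,"g":80,"hyf":91,"tk":95,"vr":47},"il":57,"ngf":49}
After op 12 (remove /il): {"ad":{"fvx":80,"g":80,"hyf":91,"tk":95,"vr":47},"ngf":49}
After op 13 (replace /ad/vr 66): {"ad":{"fvx":80,"g":80,"hyf":91,"tk":95,"vr":66},"ngf":49}
After op 14 (add /ad/fvx 45): {"ad":{"fvx":45,"g":80,"hyf":91,"tk":95,"vr":66},"ngf":49}
After op 15 (replace /ad/fvx 75): {"ad":{"fvx":75,"g":80,"hyf":91,"tk":95,"vr":66},"ngf":49}
After op 16 (add /c 34): {"ad":{"fvx":75,"g":80,"hyf":91,"tk":95,"vr":66},"c":34,"ngf":49}
After op 17 (add /gb 24): {"ad":{"fvx":75,"g":80,"hyf":91,"tk":95,"vr":66},"c":34,"gb":24,"ngf":49}
After op 18 (replace /gb 93): {"ad":{"fvx":75,"g":80,"hyf":91,"tk":95,"vr":66},"c":34,"gb":93,"ngf":49}
After op 19 (replace /ad/vr 45): {"ad":{"fvx":75,"g":80,"hyf":91,"tk":95,"vr":45},"c":34,"gb":93,"ngf":49}
After op 20 (replace /ad/hyf 40): {"ad":{"fvx":75,"g":80,"hyf":40,"tk":95,"vr":45},"c":34,"gb":93,"ngf":49}
After op 21 (add /ad/nu 94): {"ad":{"fvx":75,"g":80,"hyf":40,"nu":94,"tk":95,"vr":45},"c":34,"gb":93,"ngf":49}
After op 22 (add /gj 79): {"ad":{"fvx":75,"g":80,"hyf":40,"nu":94,"tk":95,"vr":45},"c":34,"gb":93,"gj":79,"ngf":49}
After op 23 (add /ad/npj 84): {"ad":{"fvx":75,"g":80,"hyf":40,"npj":84,"nu":94,"tk":95,"vr":45},"c":34,"gb":93,"gj":79,"ngf":49}
Value at /ad/fvx: 75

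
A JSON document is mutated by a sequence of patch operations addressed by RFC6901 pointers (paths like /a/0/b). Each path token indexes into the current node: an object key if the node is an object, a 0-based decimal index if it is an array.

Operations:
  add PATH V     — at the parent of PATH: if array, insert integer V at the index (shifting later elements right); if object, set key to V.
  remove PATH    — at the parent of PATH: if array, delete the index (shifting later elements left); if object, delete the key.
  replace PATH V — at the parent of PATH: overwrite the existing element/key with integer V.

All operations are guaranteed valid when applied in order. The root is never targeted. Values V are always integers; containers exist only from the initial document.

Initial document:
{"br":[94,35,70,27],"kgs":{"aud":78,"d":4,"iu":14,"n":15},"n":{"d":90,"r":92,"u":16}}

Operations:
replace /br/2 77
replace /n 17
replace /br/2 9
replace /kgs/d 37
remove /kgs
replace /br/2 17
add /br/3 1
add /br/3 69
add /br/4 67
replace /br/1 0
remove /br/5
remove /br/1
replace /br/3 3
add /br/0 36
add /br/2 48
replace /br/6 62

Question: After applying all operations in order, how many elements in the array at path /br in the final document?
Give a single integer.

Answer: 7

Derivation:
After op 1 (replace /br/2 77): {"br":[94,35,77,27],"kgs":{"aud":78,"d":4,"iu":14,"n":15},"n":{"d":90,"r":92,"u":16}}
After op 2 (replace /n 17): {"br":[94,35,77,27],"kgs":{"aud":78,"d":4,"iu":14,"n":15},"n":17}
After op 3 (replace /br/2 9): {"br":[94,35,9,27],"kgs":{"aud":78,"d":4,"iu":14,"n":15},"n":17}
After op 4 (replace /kgs/d 37): {"br":[94,35,9,27],"kgs":{"aud":78,"d":37,"iu":14,"n":15},"n":17}
After op 5 (remove /kgs): {"br":[94,35,9,27],"n":17}
After op 6 (replace /br/2 17): {"br":[94,35,17,27],"n":17}
After op 7 (add /br/3 1): {"br":[94,35,17,1,27],"n":17}
After op 8 (add /br/3 69): {"br":[94,35,17,69,1,27],"n":17}
After op 9 (add /br/4 67): {"br":[94,35,17,69,67,1,27],"n":17}
After op 10 (replace /br/1 0): {"br":[94,0,17,69,67,1,27],"n":17}
After op 11 (remove /br/5): {"br":[94,0,17,69,67,27],"n":17}
After op 12 (remove /br/1): {"br":[94,17,69,67,27],"n":17}
After op 13 (replace /br/3 3): {"br":[94,17,69,3,27],"n":17}
After op 14 (add /br/0 36): {"br":[36,94,17,69,3,27],"n":17}
After op 15 (add /br/2 48): {"br":[36,94,48,17,69,3,27],"n":17}
After op 16 (replace /br/6 62): {"br":[36,94,48,17,69,3,62],"n":17}
Size at path /br: 7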